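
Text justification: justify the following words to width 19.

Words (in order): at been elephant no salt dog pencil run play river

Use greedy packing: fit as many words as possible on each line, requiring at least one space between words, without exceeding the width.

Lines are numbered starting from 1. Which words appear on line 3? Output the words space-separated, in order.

Line 1: ['at', 'been', 'elephant', 'no'] (min_width=19, slack=0)
Line 2: ['salt', 'dog', 'pencil', 'run'] (min_width=19, slack=0)
Line 3: ['play', 'river'] (min_width=10, slack=9)

Answer: play river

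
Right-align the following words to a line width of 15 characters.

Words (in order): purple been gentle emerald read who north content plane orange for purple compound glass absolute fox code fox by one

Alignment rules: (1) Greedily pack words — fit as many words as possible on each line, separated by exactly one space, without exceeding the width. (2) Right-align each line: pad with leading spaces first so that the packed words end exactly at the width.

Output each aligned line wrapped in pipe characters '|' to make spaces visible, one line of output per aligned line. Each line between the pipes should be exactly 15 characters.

Answer: |    purple been|
| gentle emerald|
| read who north|
|  content plane|
|     orange for|
|purple compound|
| glass absolute|
|fox code fox by|
|            one|

Derivation:
Line 1: ['purple', 'been'] (min_width=11, slack=4)
Line 2: ['gentle', 'emerald'] (min_width=14, slack=1)
Line 3: ['read', 'who', 'north'] (min_width=14, slack=1)
Line 4: ['content', 'plane'] (min_width=13, slack=2)
Line 5: ['orange', 'for'] (min_width=10, slack=5)
Line 6: ['purple', 'compound'] (min_width=15, slack=0)
Line 7: ['glass', 'absolute'] (min_width=14, slack=1)
Line 8: ['fox', 'code', 'fox', 'by'] (min_width=15, slack=0)
Line 9: ['one'] (min_width=3, slack=12)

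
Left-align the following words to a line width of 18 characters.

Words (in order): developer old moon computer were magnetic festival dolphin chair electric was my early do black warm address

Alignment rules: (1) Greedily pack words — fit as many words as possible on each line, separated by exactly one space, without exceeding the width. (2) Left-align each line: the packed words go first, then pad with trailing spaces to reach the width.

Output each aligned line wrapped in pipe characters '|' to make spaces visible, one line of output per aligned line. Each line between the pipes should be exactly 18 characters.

Line 1: ['developer', 'old', 'moon'] (min_width=18, slack=0)
Line 2: ['computer', 'were'] (min_width=13, slack=5)
Line 3: ['magnetic', 'festival'] (min_width=17, slack=1)
Line 4: ['dolphin', 'chair'] (min_width=13, slack=5)
Line 5: ['electric', 'was', 'my'] (min_width=15, slack=3)
Line 6: ['early', 'do', 'black'] (min_width=14, slack=4)
Line 7: ['warm', 'address'] (min_width=12, slack=6)

Answer: |developer old moon|
|computer were     |
|magnetic festival |
|dolphin chair     |
|electric was my   |
|early do black    |
|warm address      |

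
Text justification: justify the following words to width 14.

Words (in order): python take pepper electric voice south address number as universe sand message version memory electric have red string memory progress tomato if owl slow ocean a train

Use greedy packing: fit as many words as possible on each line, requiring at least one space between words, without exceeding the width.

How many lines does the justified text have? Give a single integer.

Answer: 15

Derivation:
Line 1: ['python', 'take'] (min_width=11, slack=3)
Line 2: ['pepper'] (min_width=6, slack=8)
Line 3: ['electric', 'voice'] (min_width=14, slack=0)
Line 4: ['south', 'address'] (min_width=13, slack=1)
Line 5: ['number', 'as'] (min_width=9, slack=5)
Line 6: ['universe', 'sand'] (min_width=13, slack=1)
Line 7: ['message'] (min_width=7, slack=7)
Line 8: ['version', 'memory'] (min_width=14, slack=0)
Line 9: ['electric', 'have'] (min_width=13, slack=1)
Line 10: ['red', 'string'] (min_width=10, slack=4)
Line 11: ['memory'] (min_width=6, slack=8)
Line 12: ['progress'] (min_width=8, slack=6)
Line 13: ['tomato', 'if', 'owl'] (min_width=13, slack=1)
Line 14: ['slow', 'ocean', 'a'] (min_width=12, slack=2)
Line 15: ['train'] (min_width=5, slack=9)
Total lines: 15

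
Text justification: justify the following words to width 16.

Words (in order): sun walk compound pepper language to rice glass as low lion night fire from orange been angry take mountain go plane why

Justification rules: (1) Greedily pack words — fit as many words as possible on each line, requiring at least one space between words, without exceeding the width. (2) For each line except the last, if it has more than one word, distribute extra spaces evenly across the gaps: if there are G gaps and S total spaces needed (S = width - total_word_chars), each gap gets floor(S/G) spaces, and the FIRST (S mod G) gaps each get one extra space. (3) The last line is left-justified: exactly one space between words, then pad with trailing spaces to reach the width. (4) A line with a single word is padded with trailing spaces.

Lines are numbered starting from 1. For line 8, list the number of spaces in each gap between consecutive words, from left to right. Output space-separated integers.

Line 1: ['sun', 'walk'] (min_width=8, slack=8)
Line 2: ['compound', 'pepper'] (min_width=15, slack=1)
Line 3: ['language', 'to', 'rice'] (min_width=16, slack=0)
Line 4: ['glass', 'as', 'low'] (min_width=12, slack=4)
Line 5: ['lion', 'night', 'fire'] (min_width=15, slack=1)
Line 6: ['from', 'orange', 'been'] (min_width=16, slack=0)
Line 7: ['angry', 'take'] (min_width=10, slack=6)
Line 8: ['mountain', 'go'] (min_width=11, slack=5)
Line 9: ['plane', 'why'] (min_width=9, slack=7)

Answer: 6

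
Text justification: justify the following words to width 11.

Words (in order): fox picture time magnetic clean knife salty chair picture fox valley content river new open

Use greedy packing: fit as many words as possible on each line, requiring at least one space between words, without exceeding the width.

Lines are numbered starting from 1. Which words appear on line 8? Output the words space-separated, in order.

Line 1: ['fox', 'picture'] (min_width=11, slack=0)
Line 2: ['time'] (min_width=4, slack=7)
Line 3: ['magnetic'] (min_width=8, slack=3)
Line 4: ['clean', 'knife'] (min_width=11, slack=0)
Line 5: ['salty', 'chair'] (min_width=11, slack=0)
Line 6: ['picture', 'fox'] (min_width=11, slack=0)
Line 7: ['valley'] (min_width=6, slack=5)
Line 8: ['content'] (min_width=7, slack=4)
Line 9: ['river', 'new'] (min_width=9, slack=2)
Line 10: ['open'] (min_width=4, slack=7)

Answer: content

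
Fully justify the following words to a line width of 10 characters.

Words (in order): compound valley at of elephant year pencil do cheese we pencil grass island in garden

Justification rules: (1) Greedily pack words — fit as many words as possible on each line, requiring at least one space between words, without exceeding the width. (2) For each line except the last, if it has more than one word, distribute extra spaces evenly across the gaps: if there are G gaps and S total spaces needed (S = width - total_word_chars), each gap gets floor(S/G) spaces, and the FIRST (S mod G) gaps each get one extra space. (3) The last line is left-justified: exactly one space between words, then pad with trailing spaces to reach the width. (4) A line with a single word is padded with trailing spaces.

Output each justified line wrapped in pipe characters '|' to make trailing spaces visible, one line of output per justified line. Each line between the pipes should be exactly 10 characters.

Answer: |compound  |
|valley  at|
|of        |
|elephant  |
|year      |
|pencil  do|
|cheese  we|
|pencil    |
|grass     |
|island  in|
|garden    |

Derivation:
Line 1: ['compound'] (min_width=8, slack=2)
Line 2: ['valley', 'at'] (min_width=9, slack=1)
Line 3: ['of'] (min_width=2, slack=8)
Line 4: ['elephant'] (min_width=8, slack=2)
Line 5: ['year'] (min_width=4, slack=6)
Line 6: ['pencil', 'do'] (min_width=9, slack=1)
Line 7: ['cheese', 'we'] (min_width=9, slack=1)
Line 8: ['pencil'] (min_width=6, slack=4)
Line 9: ['grass'] (min_width=5, slack=5)
Line 10: ['island', 'in'] (min_width=9, slack=1)
Line 11: ['garden'] (min_width=6, slack=4)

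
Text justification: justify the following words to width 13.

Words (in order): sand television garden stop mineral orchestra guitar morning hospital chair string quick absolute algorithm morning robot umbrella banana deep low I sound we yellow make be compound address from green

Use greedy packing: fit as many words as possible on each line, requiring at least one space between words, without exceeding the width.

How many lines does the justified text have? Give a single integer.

Line 1: ['sand'] (min_width=4, slack=9)
Line 2: ['television'] (min_width=10, slack=3)
Line 3: ['garden', 'stop'] (min_width=11, slack=2)
Line 4: ['mineral'] (min_width=7, slack=6)
Line 5: ['orchestra'] (min_width=9, slack=4)
Line 6: ['guitar'] (min_width=6, slack=7)
Line 7: ['morning'] (min_width=7, slack=6)
Line 8: ['hospital'] (min_width=8, slack=5)
Line 9: ['chair', 'string'] (min_width=12, slack=1)
Line 10: ['quick'] (min_width=5, slack=8)
Line 11: ['absolute'] (min_width=8, slack=5)
Line 12: ['algorithm'] (min_width=9, slack=4)
Line 13: ['morning', 'robot'] (min_width=13, slack=0)
Line 14: ['umbrella'] (min_width=8, slack=5)
Line 15: ['banana', 'deep'] (min_width=11, slack=2)
Line 16: ['low', 'I', 'sound'] (min_width=11, slack=2)
Line 17: ['we', 'yellow'] (min_width=9, slack=4)
Line 18: ['make', 'be'] (min_width=7, slack=6)
Line 19: ['compound'] (min_width=8, slack=5)
Line 20: ['address', 'from'] (min_width=12, slack=1)
Line 21: ['green'] (min_width=5, slack=8)
Total lines: 21

Answer: 21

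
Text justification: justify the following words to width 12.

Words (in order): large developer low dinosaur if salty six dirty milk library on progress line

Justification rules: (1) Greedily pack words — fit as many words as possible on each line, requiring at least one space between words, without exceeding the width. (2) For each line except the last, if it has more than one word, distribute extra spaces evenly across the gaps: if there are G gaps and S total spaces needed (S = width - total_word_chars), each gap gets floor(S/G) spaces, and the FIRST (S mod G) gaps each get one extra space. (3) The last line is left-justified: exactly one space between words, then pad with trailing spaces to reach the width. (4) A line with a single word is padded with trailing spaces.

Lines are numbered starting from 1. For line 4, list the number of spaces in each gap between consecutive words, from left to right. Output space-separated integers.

Answer: 1 1

Derivation:
Line 1: ['large'] (min_width=5, slack=7)
Line 2: ['developer'] (min_width=9, slack=3)
Line 3: ['low', 'dinosaur'] (min_width=12, slack=0)
Line 4: ['if', 'salty', 'six'] (min_width=12, slack=0)
Line 5: ['dirty', 'milk'] (min_width=10, slack=2)
Line 6: ['library', 'on'] (min_width=10, slack=2)
Line 7: ['progress'] (min_width=8, slack=4)
Line 8: ['line'] (min_width=4, slack=8)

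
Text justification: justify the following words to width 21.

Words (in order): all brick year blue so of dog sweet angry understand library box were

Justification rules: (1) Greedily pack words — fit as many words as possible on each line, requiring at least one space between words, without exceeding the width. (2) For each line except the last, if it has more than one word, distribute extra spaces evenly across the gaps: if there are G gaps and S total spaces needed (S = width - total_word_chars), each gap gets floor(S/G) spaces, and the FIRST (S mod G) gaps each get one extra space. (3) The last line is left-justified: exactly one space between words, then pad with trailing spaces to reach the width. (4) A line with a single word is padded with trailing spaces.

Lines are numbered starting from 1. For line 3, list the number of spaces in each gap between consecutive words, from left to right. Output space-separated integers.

Line 1: ['all', 'brick', 'year', 'blue'] (min_width=19, slack=2)
Line 2: ['so', 'of', 'dog', 'sweet', 'angry'] (min_width=21, slack=0)
Line 3: ['understand', 'library'] (min_width=18, slack=3)
Line 4: ['box', 'were'] (min_width=8, slack=13)

Answer: 4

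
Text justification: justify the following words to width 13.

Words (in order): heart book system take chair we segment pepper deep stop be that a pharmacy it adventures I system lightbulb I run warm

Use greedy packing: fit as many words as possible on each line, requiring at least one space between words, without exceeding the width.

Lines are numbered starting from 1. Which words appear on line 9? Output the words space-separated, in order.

Line 1: ['heart', 'book'] (min_width=10, slack=3)
Line 2: ['system', 'take'] (min_width=11, slack=2)
Line 3: ['chair', 'we'] (min_width=8, slack=5)
Line 4: ['segment'] (min_width=7, slack=6)
Line 5: ['pepper', 'deep'] (min_width=11, slack=2)
Line 6: ['stop', 'be', 'that'] (min_width=12, slack=1)
Line 7: ['a', 'pharmacy', 'it'] (min_width=13, slack=0)
Line 8: ['adventures', 'I'] (min_width=12, slack=1)
Line 9: ['system'] (min_width=6, slack=7)
Line 10: ['lightbulb', 'I'] (min_width=11, slack=2)
Line 11: ['run', 'warm'] (min_width=8, slack=5)

Answer: system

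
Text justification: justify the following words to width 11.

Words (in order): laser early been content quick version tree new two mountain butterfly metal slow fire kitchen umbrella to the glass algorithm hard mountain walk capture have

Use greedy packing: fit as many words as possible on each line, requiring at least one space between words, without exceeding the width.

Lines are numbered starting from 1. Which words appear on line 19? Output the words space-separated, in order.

Answer: capture

Derivation:
Line 1: ['laser', 'early'] (min_width=11, slack=0)
Line 2: ['been'] (min_width=4, slack=7)
Line 3: ['content'] (min_width=7, slack=4)
Line 4: ['quick'] (min_width=5, slack=6)
Line 5: ['version'] (min_width=7, slack=4)
Line 6: ['tree', 'new'] (min_width=8, slack=3)
Line 7: ['two'] (min_width=3, slack=8)
Line 8: ['mountain'] (min_width=8, slack=3)
Line 9: ['butterfly'] (min_width=9, slack=2)
Line 10: ['metal', 'slow'] (min_width=10, slack=1)
Line 11: ['fire'] (min_width=4, slack=7)
Line 12: ['kitchen'] (min_width=7, slack=4)
Line 13: ['umbrella', 'to'] (min_width=11, slack=0)
Line 14: ['the', 'glass'] (min_width=9, slack=2)
Line 15: ['algorithm'] (min_width=9, slack=2)
Line 16: ['hard'] (min_width=4, slack=7)
Line 17: ['mountain'] (min_width=8, slack=3)
Line 18: ['walk'] (min_width=4, slack=7)
Line 19: ['capture'] (min_width=7, slack=4)
Line 20: ['have'] (min_width=4, slack=7)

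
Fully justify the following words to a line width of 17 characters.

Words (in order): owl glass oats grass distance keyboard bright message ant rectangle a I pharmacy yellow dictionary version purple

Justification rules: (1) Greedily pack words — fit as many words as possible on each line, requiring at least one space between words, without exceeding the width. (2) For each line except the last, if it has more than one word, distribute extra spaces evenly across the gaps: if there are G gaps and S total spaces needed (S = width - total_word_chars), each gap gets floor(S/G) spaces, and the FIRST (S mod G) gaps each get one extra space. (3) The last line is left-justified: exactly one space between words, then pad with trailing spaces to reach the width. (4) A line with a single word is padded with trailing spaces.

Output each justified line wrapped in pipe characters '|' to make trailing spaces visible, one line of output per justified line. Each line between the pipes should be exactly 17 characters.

Line 1: ['owl', 'glass', 'oats'] (min_width=14, slack=3)
Line 2: ['grass', 'distance'] (min_width=14, slack=3)
Line 3: ['keyboard', 'bright'] (min_width=15, slack=2)
Line 4: ['message', 'ant'] (min_width=11, slack=6)
Line 5: ['rectangle', 'a', 'I'] (min_width=13, slack=4)
Line 6: ['pharmacy', 'yellow'] (min_width=15, slack=2)
Line 7: ['dictionary'] (min_width=10, slack=7)
Line 8: ['version', 'purple'] (min_width=14, slack=3)

Answer: |owl   glass  oats|
|grass    distance|
|keyboard   bright|
|message       ant|
|rectangle   a   I|
|pharmacy   yellow|
|dictionary       |
|version purple   |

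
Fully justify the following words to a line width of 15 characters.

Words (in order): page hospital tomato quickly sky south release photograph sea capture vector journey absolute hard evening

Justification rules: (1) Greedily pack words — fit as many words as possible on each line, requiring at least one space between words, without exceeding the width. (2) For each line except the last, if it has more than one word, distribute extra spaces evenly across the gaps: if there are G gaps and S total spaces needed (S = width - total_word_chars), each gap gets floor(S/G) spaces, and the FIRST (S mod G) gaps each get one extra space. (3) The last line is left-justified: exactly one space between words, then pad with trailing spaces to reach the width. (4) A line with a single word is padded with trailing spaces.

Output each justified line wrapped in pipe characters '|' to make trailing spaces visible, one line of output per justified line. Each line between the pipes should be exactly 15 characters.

Line 1: ['page', 'hospital'] (min_width=13, slack=2)
Line 2: ['tomato', 'quickly'] (min_width=14, slack=1)
Line 3: ['sky', 'south'] (min_width=9, slack=6)
Line 4: ['release'] (min_width=7, slack=8)
Line 5: ['photograph', 'sea'] (min_width=14, slack=1)
Line 6: ['capture', 'vector'] (min_width=14, slack=1)
Line 7: ['journey'] (min_width=7, slack=8)
Line 8: ['absolute', 'hard'] (min_width=13, slack=2)
Line 9: ['evening'] (min_width=7, slack=8)

Answer: |page   hospital|
|tomato  quickly|
|sky       south|
|release        |
|photograph  sea|
|capture  vector|
|journey        |
|absolute   hard|
|evening        |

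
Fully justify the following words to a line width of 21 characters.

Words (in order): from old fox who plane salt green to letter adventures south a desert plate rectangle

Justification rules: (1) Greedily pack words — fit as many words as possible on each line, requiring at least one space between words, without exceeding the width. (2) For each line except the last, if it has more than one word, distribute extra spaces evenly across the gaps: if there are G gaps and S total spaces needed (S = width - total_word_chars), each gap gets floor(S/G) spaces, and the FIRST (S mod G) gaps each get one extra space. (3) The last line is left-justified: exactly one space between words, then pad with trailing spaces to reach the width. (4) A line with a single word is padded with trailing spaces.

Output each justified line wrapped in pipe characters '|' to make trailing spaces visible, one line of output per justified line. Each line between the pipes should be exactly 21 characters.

Answer: |from   old   fox  who|
|plane  salt  green to|
|letter     adventures|
|south  a desert plate|
|rectangle            |

Derivation:
Line 1: ['from', 'old', 'fox', 'who'] (min_width=16, slack=5)
Line 2: ['plane', 'salt', 'green', 'to'] (min_width=19, slack=2)
Line 3: ['letter', 'adventures'] (min_width=17, slack=4)
Line 4: ['south', 'a', 'desert', 'plate'] (min_width=20, slack=1)
Line 5: ['rectangle'] (min_width=9, slack=12)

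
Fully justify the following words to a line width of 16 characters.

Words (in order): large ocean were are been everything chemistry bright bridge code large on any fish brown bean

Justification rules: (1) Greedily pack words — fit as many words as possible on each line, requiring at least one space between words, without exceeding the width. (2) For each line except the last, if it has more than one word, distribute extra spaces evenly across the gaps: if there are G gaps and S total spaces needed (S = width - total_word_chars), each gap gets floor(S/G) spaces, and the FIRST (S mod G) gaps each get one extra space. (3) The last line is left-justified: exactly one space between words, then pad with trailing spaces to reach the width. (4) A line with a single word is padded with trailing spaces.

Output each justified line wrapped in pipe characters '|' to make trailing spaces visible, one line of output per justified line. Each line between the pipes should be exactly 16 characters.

Line 1: ['large', 'ocean', 'were'] (min_width=16, slack=0)
Line 2: ['are', 'been'] (min_width=8, slack=8)
Line 3: ['everything'] (min_width=10, slack=6)
Line 4: ['chemistry', 'bright'] (min_width=16, slack=0)
Line 5: ['bridge', 'code'] (min_width=11, slack=5)
Line 6: ['large', 'on', 'any'] (min_width=12, slack=4)
Line 7: ['fish', 'brown', 'bean'] (min_width=15, slack=1)

Answer: |large ocean were|
|are         been|
|everything      |
|chemistry bright|
|bridge      code|
|large   on   any|
|fish brown bean |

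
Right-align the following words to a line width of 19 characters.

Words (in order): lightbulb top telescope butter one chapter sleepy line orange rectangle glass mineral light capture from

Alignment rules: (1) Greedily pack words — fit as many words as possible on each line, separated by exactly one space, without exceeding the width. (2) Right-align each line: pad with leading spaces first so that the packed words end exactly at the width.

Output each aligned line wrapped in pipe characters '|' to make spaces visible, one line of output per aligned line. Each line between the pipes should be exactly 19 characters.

Line 1: ['lightbulb', 'top'] (min_width=13, slack=6)
Line 2: ['telescope', 'butter'] (min_width=16, slack=3)
Line 3: ['one', 'chapter', 'sleepy'] (min_width=18, slack=1)
Line 4: ['line', 'orange'] (min_width=11, slack=8)
Line 5: ['rectangle', 'glass'] (min_width=15, slack=4)
Line 6: ['mineral', 'light'] (min_width=13, slack=6)
Line 7: ['capture', 'from'] (min_width=12, slack=7)

Answer: |      lightbulb top|
|   telescope butter|
| one chapter sleepy|
|        line orange|
|    rectangle glass|
|      mineral light|
|       capture from|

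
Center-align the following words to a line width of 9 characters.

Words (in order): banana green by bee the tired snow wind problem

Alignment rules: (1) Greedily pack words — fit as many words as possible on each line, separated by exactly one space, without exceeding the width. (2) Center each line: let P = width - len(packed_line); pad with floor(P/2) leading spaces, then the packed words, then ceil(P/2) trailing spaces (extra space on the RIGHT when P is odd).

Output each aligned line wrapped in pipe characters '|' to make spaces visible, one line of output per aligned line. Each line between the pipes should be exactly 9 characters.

Line 1: ['banana'] (min_width=6, slack=3)
Line 2: ['green', 'by'] (min_width=8, slack=1)
Line 3: ['bee', 'the'] (min_width=7, slack=2)
Line 4: ['tired'] (min_width=5, slack=4)
Line 5: ['snow', 'wind'] (min_width=9, slack=0)
Line 6: ['problem'] (min_width=7, slack=2)

Answer: | banana  |
|green by |
| bee the |
|  tired  |
|snow wind|
| problem |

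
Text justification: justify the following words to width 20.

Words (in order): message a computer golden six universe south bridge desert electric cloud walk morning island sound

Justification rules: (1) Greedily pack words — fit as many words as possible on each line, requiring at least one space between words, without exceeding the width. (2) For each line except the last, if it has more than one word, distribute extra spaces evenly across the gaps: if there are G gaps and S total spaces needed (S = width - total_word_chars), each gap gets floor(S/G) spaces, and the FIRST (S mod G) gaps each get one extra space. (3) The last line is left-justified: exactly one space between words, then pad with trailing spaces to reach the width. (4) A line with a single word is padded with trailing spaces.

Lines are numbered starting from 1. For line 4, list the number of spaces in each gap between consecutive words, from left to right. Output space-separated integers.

Answer: 2 1

Derivation:
Line 1: ['message', 'a', 'computer'] (min_width=18, slack=2)
Line 2: ['golden', 'six', 'universe'] (min_width=19, slack=1)
Line 3: ['south', 'bridge', 'desert'] (min_width=19, slack=1)
Line 4: ['electric', 'cloud', 'walk'] (min_width=19, slack=1)
Line 5: ['morning', 'island', 'sound'] (min_width=20, slack=0)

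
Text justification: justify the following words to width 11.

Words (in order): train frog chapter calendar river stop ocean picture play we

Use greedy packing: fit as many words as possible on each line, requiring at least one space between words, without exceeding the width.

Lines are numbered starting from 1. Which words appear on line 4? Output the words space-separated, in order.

Answer: river stop

Derivation:
Line 1: ['train', 'frog'] (min_width=10, slack=1)
Line 2: ['chapter'] (min_width=7, slack=4)
Line 3: ['calendar'] (min_width=8, slack=3)
Line 4: ['river', 'stop'] (min_width=10, slack=1)
Line 5: ['ocean'] (min_width=5, slack=6)
Line 6: ['picture'] (min_width=7, slack=4)
Line 7: ['play', 'we'] (min_width=7, slack=4)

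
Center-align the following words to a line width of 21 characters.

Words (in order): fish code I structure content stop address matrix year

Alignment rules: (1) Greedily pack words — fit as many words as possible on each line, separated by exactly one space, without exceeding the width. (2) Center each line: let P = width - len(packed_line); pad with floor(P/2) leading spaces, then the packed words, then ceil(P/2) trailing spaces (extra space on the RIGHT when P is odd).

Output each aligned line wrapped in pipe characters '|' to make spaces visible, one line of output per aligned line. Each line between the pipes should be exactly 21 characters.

Answer: |fish code I structure|
|content stop address |
|     matrix year     |

Derivation:
Line 1: ['fish', 'code', 'I', 'structure'] (min_width=21, slack=0)
Line 2: ['content', 'stop', 'address'] (min_width=20, slack=1)
Line 3: ['matrix', 'year'] (min_width=11, slack=10)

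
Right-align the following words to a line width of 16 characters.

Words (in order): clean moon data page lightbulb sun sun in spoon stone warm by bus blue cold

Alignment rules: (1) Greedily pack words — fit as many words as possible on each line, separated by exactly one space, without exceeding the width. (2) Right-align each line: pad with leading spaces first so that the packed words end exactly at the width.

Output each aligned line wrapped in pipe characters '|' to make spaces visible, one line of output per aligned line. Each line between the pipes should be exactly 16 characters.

Answer: | clean moon data|
|  page lightbulb|
|sun sun in spoon|
|   stone warm by|
|   bus blue cold|

Derivation:
Line 1: ['clean', 'moon', 'data'] (min_width=15, slack=1)
Line 2: ['page', 'lightbulb'] (min_width=14, slack=2)
Line 3: ['sun', 'sun', 'in', 'spoon'] (min_width=16, slack=0)
Line 4: ['stone', 'warm', 'by'] (min_width=13, slack=3)
Line 5: ['bus', 'blue', 'cold'] (min_width=13, slack=3)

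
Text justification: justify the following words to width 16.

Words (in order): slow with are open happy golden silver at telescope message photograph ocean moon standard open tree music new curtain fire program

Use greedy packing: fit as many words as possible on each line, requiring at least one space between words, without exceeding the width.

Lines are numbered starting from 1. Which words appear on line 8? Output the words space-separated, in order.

Answer: open tree music

Derivation:
Line 1: ['slow', 'with', 'are'] (min_width=13, slack=3)
Line 2: ['open', 'happy'] (min_width=10, slack=6)
Line 3: ['golden', 'silver', 'at'] (min_width=16, slack=0)
Line 4: ['telescope'] (min_width=9, slack=7)
Line 5: ['message'] (min_width=7, slack=9)
Line 6: ['photograph', 'ocean'] (min_width=16, slack=0)
Line 7: ['moon', 'standard'] (min_width=13, slack=3)
Line 8: ['open', 'tree', 'music'] (min_width=15, slack=1)
Line 9: ['new', 'curtain', 'fire'] (min_width=16, slack=0)
Line 10: ['program'] (min_width=7, slack=9)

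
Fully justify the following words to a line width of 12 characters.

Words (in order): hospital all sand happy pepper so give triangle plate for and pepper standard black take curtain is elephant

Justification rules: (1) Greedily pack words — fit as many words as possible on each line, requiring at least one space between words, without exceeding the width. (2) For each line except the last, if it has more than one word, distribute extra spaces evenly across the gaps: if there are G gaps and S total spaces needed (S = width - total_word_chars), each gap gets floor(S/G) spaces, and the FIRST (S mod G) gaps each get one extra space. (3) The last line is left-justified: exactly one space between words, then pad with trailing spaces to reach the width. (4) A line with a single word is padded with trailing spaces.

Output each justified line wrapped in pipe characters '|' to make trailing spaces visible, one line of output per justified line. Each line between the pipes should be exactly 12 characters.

Line 1: ['hospital', 'all'] (min_width=12, slack=0)
Line 2: ['sand', 'happy'] (min_width=10, slack=2)
Line 3: ['pepper', 'so'] (min_width=9, slack=3)
Line 4: ['give'] (min_width=4, slack=8)
Line 5: ['triangle'] (min_width=8, slack=4)
Line 6: ['plate', 'for'] (min_width=9, slack=3)
Line 7: ['and', 'pepper'] (min_width=10, slack=2)
Line 8: ['standard'] (min_width=8, slack=4)
Line 9: ['black', 'take'] (min_width=10, slack=2)
Line 10: ['curtain', 'is'] (min_width=10, slack=2)
Line 11: ['elephant'] (min_width=8, slack=4)

Answer: |hospital all|
|sand   happy|
|pepper    so|
|give        |
|triangle    |
|plate    for|
|and   pepper|
|standard    |
|black   take|
|curtain   is|
|elephant    |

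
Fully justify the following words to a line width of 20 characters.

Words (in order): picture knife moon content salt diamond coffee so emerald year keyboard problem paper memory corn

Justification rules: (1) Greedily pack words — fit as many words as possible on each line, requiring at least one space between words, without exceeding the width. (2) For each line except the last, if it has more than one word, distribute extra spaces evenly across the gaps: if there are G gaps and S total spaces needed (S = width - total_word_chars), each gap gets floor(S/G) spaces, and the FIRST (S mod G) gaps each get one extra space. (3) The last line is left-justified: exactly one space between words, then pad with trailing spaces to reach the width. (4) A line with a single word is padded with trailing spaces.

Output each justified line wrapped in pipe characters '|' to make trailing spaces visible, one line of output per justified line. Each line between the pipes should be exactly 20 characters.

Answer: |picture  knife  moon|
|content salt diamond|
|coffee   so  emerald|
|year        keyboard|
|problem paper memory|
|corn                |

Derivation:
Line 1: ['picture', 'knife', 'moon'] (min_width=18, slack=2)
Line 2: ['content', 'salt', 'diamond'] (min_width=20, slack=0)
Line 3: ['coffee', 'so', 'emerald'] (min_width=17, slack=3)
Line 4: ['year', 'keyboard'] (min_width=13, slack=7)
Line 5: ['problem', 'paper', 'memory'] (min_width=20, slack=0)
Line 6: ['corn'] (min_width=4, slack=16)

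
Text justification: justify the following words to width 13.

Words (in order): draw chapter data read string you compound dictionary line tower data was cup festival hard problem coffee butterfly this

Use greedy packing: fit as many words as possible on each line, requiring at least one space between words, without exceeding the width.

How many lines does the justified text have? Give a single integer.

Line 1: ['draw', 'chapter'] (min_width=12, slack=1)
Line 2: ['data', 'read'] (min_width=9, slack=4)
Line 3: ['string', 'you'] (min_width=10, slack=3)
Line 4: ['compound'] (min_width=8, slack=5)
Line 5: ['dictionary'] (min_width=10, slack=3)
Line 6: ['line', 'tower'] (min_width=10, slack=3)
Line 7: ['data', 'was', 'cup'] (min_width=12, slack=1)
Line 8: ['festival', 'hard'] (min_width=13, slack=0)
Line 9: ['problem'] (min_width=7, slack=6)
Line 10: ['coffee'] (min_width=6, slack=7)
Line 11: ['butterfly'] (min_width=9, slack=4)
Line 12: ['this'] (min_width=4, slack=9)
Total lines: 12

Answer: 12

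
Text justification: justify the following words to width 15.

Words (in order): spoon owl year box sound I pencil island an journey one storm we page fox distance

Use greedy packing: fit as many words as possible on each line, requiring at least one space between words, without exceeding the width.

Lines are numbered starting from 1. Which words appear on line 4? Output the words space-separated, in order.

Answer: an journey one

Derivation:
Line 1: ['spoon', 'owl', 'year'] (min_width=14, slack=1)
Line 2: ['box', 'sound', 'I'] (min_width=11, slack=4)
Line 3: ['pencil', 'island'] (min_width=13, slack=2)
Line 4: ['an', 'journey', 'one'] (min_width=14, slack=1)
Line 5: ['storm', 'we', 'page'] (min_width=13, slack=2)
Line 6: ['fox', 'distance'] (min_width=12, slack=3)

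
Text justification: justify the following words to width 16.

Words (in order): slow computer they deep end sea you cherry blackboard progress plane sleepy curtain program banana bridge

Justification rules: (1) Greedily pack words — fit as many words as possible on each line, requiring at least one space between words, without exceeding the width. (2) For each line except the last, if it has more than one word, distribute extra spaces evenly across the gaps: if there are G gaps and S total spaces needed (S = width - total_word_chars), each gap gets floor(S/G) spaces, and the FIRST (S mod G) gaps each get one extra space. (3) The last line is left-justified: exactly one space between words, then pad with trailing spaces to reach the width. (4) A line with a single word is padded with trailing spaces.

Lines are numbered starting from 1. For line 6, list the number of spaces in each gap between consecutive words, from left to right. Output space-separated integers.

Answer: 3

Derivation:
Line 1: ['slow', 'computer'] (min_width=13, slack=3)
Line 2: ['they', 'deep', 'end'] (min_width=13, slack=3)
Line 3: ['sea', 'you', 'cherry'] (min_width=14, slack=2)
Line 4: ['blackboard'] (min_width=10, slack=6)
Line 5: ['progress', 'plane'] (min_width=14, slack=2)
Line 6: ['sleepy', 'curtain'] (min_width=14, slack=2)
Line 7: ['program', 'banana'] (min_width=14, slack=2)
Line 8: ['bridge'] (min_width=6, slack=10)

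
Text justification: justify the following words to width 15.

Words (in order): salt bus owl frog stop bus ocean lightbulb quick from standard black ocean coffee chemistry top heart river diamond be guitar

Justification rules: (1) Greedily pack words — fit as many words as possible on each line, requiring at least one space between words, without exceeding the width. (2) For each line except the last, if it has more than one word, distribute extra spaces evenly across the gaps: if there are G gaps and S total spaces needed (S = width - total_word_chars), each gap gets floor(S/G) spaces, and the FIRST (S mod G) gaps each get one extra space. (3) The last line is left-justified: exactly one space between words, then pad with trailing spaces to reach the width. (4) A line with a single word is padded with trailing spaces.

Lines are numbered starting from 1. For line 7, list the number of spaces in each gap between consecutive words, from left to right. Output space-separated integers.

Answer: 3

Derivation:
Line 1: ['salt', 'bus', 'owl'] (min_width=12, slack=3)
Line 2: ['frog', 'stop', 'bus'] (min_width=13, slack=2)
Line 3: ['ocean', 'lightbulb'] (min_width=15, slack=0)
Line 4: ['quick', 'from'] (min_width=10, slack=5)
Line 5: ['standard', 'black'] (min_width=14, slack=1)
Line 6: ['ocean', 'coffee'] (min_width=12, slack=3)
Line 7: ['chemistry', 'top'] (min_width=13, slack=2)
Line 8: ['heart', 'river'] (min_width=11, slack=4)
Line 9: ['diamond', 'be'] (min_width=10, slack=5)
Line 10: ['guitar'] (min_width=6, slack=9)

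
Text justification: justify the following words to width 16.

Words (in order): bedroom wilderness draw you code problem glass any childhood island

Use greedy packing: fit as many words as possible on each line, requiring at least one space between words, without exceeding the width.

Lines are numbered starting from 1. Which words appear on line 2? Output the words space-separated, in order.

Line 1: ['bedroom'] (min_width=7, slack=9)
Line 2: ['wilderness', 'draw'] (min_width=15, slack=1)
Line 3: ['you', 'code', 'problem'] (min_width=16, slack=0)
Line 4: ['glass', 'any'] (min_width=9, slack=7)
Line 5: ['childhood', 'island'] (min_width=16, slack=0)

Answer: wilderness draw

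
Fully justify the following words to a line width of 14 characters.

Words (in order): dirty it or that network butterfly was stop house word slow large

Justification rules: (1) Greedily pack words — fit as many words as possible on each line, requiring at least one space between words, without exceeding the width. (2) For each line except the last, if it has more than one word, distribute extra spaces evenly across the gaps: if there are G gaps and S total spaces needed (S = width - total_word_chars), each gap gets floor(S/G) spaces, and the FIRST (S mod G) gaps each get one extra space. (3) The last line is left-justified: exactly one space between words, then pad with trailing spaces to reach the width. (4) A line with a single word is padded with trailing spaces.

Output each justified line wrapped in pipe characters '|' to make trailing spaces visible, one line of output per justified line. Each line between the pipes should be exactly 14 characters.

Line 1: ['dirty', 'it', 'or'] (min_width=11, slack=3)
Line 2: ['that', 'network'] (min_width=12, slack=2)
Line 3: ['butterfly', 'was'] (min_width=13, slack=1)
Line 4: ['stop', 'house'] (min_width=10, slack=4)
Line 5: ['word', 'slow'] (min_width=9, slack=5)
Line 6: ['large'] (min_width=5, slack=9)

Answer: |dirty   it  or|
|that   network|
|butterfly  was|
|stop     house|
|word      slow|
|large         |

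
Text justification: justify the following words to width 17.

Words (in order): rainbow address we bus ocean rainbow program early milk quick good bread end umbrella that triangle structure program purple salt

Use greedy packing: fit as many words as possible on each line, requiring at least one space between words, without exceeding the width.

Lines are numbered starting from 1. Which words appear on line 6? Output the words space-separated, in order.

Line 1: ['rainbow', 'address'] (min_width=15, slack=2)
Line 2: ['we', 'bus', 'ocean'] (min_width=12, slack=5)
Line 3: ['rainbow', 'program'] (min_width=15, slack=2)
Line 4: ['early', 'milk', 'quick'] (min_width=16, slack=1)
Line 5: ['good', 'bread', 'end'] (min_width=14, slack=3)
Line 6: ['umbrella', 'that'] (min_width=13, slack=4)
Line 7: ['triangle'] (min_width=8, slack=9)
Line 8: ['structure', 'program'] (min_width=17, slack=0)
Line 9: ['purple', 'salt'] (min_width=11, slack=6)

Answer: umbrella that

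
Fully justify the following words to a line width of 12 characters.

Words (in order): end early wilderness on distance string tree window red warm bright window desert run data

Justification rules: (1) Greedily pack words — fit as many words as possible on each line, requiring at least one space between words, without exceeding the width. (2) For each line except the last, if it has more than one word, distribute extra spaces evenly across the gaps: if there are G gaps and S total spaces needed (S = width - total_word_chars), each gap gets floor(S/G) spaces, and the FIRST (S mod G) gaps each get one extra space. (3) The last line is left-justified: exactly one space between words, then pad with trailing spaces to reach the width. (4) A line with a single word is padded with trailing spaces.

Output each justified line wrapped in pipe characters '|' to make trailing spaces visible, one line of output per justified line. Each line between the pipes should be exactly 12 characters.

Answer: |end    early|
|wilderness  |
|on  distance|
|string  tree|
|window   red|
|warm  bright|
|window      |
|desert   run|
|data        |

Derivation:
Line 1: ['end', 'early'] (min_width=9, slack=3)
Line 2: ['wilderness'] (min_width=10, slack=2)
Line 3: ['on', 'distance'] (min_width=11, slack=1)
Line 4: ['string', 'tree'] (min_width=11, slack=1)
Line 5: ['window', 'red'] (min_width=10, slack=2)
Line 6: ['warm', 'bright'] (min_width=11, slack=1)
Line 7: ['window'] (min_width=6, slack=6)
Line 8: ['desert', 'run'] (min_width=10, slack=2)
Line 9: ['data'] (min_width=4, slack=8)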